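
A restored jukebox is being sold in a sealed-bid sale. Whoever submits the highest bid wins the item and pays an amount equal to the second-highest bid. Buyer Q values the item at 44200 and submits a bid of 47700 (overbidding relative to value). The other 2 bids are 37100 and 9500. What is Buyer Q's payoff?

Highest competing bid: 37100.
Buyer Q's bid 47700 is the highest overall, so Buyer Q wins and pays the second-highest bid, 37100.
Payoff = value − price = 44200 − 37100 = 7100.

Payoff = 7100.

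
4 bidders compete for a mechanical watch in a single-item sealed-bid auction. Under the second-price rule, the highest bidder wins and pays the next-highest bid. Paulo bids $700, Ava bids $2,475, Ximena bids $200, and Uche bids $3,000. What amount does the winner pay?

Price paid: $2,475.

Bids in descending order: Uche $3,000 > Ava $2,475 > Paulo $700 > Ximena $200.
Uche has the highest bid, so Uche wins.
The second-highest bid is $2,475, so that is what Uche pays.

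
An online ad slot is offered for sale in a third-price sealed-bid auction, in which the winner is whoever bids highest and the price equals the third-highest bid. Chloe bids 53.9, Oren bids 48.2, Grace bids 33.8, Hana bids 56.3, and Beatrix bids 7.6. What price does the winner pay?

The winner pays 48.2.

Sorted high to low: Hana 56.3; Chloe 53.9; Oren 48.2; Grace 33.8; Beatrix 7.6.
Hana is the highest bidder, so Hana wins.
Under the third-price rule, the price is the third-highest bid: 48.2.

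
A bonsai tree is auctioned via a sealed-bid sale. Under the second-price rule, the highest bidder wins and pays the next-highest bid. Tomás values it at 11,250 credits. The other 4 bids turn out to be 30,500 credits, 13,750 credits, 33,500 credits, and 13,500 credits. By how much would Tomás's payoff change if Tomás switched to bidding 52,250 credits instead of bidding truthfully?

The highest competing bid is 33,500 credits.
Bidding truthfully at 11,250 credits: the top bid is 33,500 credits (a rival), so Tomás loses. Payoff = 0 credits.
Bidding 52,250 credits: Tomás has the top bid, wins, and pays the second-highest bid 33,500 credits. Payoff = 11,250 credits − 33,500 credits = -22,250 credits.
Change = -22,250 credits − 0 credits = -22,250 credits.
Deviating from a truthful bid can only lose payoff in a second-price auction — never gain.

Change in payoff: -22,250 credits.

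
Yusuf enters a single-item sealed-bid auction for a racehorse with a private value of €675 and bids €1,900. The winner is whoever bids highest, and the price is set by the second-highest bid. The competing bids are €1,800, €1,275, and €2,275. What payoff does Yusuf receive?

Payoff = €0.

Highest competing bid: €2,275.
Yusuf's bid €1,900 is not the highest, so Yusuf loses, pays nothing, and earns zero payoff.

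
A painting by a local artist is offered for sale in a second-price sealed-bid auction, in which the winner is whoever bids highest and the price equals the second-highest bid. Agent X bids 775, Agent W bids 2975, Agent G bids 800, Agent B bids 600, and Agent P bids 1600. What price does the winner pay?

The winner pays 1600.

Ranking the bids: Agent W 2975; Agent P 1600; Agent G 800; Agent X 775; Agent B 600.
Agent W is the highest bidder, so Agent W wins.
Under the second-price rule, the price is the second-highest bid: 1600.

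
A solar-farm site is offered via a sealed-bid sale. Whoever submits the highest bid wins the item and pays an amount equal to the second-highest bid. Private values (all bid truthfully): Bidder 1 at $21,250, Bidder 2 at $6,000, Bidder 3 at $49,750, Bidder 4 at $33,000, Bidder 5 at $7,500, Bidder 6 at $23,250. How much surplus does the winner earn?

Surplus = $16,750.

Bids in descending order: Bidder 3 $49,750; Bidder 4 $33,000; Bidder 6 $23,250; Bidder 1 $21,250; Bidder 5 $7,500; Bidder 2 $6,000.
Bidder 3 wins with the top bid and pays the second-highest, $33,000.
Surplus = $49,750 − $33,000 = $16,750.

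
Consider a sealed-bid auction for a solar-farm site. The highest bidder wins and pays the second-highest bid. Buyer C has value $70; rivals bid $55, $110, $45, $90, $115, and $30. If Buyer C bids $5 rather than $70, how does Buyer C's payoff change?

Change in payoff: $0.

The highest competing bid is $115.
Bidding truthfully at $70: the top bid is $115 (a rival), so Buyer C loses. Payoff = $0.
Bidding $5: the top bid is $115 (a rival), so Buyer C loses. Payoff = $0.
Change = $0 − $0 = $0.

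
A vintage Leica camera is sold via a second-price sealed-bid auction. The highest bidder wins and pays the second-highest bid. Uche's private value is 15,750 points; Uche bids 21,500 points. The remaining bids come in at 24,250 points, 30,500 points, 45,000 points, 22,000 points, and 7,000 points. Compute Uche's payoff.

Highest competing bid: 45,000 points.
Uche's bid 21,500 points is not the highest, so Uche loses, pays nothing, and earns zero payoff.

Uche's payoff: 0 points.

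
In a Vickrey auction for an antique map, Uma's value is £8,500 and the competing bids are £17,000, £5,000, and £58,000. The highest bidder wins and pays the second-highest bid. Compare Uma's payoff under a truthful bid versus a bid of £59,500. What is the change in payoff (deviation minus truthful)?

Change in payoff: -£49,500.

The highest competing bid is £58,000.
Bidding truthfully at £8,500: the top bid is £58,000 (a rival), so Uma loses. Payoff = £0.
Bidding £59,500: Uma has the top bid, wins, and pays the second-highest bid £58,000. Payoff = £8,500 − £58,000 = -£49,500.
Change = -£49,500 − £0 = -£49,500.
This is the dominant-strategy logic: truthful bidding weakly beats any alternative.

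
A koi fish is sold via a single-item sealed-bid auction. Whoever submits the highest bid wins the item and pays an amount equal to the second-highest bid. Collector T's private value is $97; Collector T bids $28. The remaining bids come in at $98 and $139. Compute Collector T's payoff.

Highest competing bid: $139.
Collector T's bid $28 is not the highest, so Collector T loses, pays nothing, and earns zero payoff.

Collector T's payoff: $0.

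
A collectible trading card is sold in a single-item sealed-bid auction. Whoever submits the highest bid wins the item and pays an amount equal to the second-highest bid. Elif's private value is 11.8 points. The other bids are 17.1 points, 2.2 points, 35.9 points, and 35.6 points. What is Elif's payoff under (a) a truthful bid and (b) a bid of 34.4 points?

The highest competing bid is 35.9 points.
Bidding truthfully at 11.8 points: the top bid is 35.9 points (a rival), so Elif loses. Payoff = 0.0 points.
Bidding 34.4 points: the top bid is 35.9 points (a rival), so Elif loses. Payoff = 0.0 points.

(a) 0.0 points  (b) 0.0 points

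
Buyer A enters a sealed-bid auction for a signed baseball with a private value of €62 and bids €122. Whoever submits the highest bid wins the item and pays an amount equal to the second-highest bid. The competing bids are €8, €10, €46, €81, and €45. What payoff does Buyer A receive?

Highest competing bid: €81.
Buyer A's bid €122 is the highest overall, so Buyer A wins and pays the second-highest bid, €81.
Payoff = value − price = €62 − €81 = -€19.
Overbidding won the item at a price above value — truthful bidding would have avoided this loss.

Payoff = -€19.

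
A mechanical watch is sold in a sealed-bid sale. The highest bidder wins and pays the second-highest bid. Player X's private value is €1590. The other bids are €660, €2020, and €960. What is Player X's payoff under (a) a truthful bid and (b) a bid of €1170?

The highest competing bid is €2020.
Bidding truthfully at €1590: the top bid is €2020 (a rival), so Player X loses. Payoff = €0.
Bidding €1170: the top bid is €2020 (a rival), so Player X loses. Payoff = €0.
The bid only affects whether you win, not the price — here both bids land on the same side of the top rival bid, so the deviation is payoff-neutral.

(a) €0  (b) €0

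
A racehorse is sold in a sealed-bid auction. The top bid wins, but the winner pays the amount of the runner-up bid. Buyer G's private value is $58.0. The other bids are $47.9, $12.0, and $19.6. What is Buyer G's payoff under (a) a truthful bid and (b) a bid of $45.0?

The highest competing bid is $47.9.
Bidding truthfully at $58.0: Buyer G has the top bid, wins, and pays the second-highest bid $47.9. Payoff = $58.0 − $47.9 = $10.1.
Bidding $45.0: the top bid is $47.9 (a rival), so Buyer G loses. Payoff = $0.0.
Deviating from a truthful bid can only lose payoff in a second-price auction — never gain.

Truthful: $10.1; alternative: $0.0.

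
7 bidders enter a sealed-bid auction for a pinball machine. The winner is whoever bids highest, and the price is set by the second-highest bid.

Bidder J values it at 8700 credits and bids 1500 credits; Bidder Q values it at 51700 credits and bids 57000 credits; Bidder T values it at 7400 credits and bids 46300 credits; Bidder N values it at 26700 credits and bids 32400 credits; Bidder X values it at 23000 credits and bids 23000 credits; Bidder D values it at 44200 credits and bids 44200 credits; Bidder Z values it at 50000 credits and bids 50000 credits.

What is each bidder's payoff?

Sorted high to low: Bidder Q 57000 credits; Bidder Z 50000 credits; Bidder T 46300 credits; Bidder D 44200 credits; Bidder N 32400 credits; Bidder X 23000 credits; Bidder J 1500 credits.
Bidder Q has the top bid and wins; the price is the second-highest bid, 50000 credits.
Bidder Q's payoff = 51700 credits − 50000 credits = 1700 credits. All other bidders lose, so their payoff is 0.

Payoffs: Bidder J 0 credits, Bidder Q 1700 credits, Bidder T 0 credits, Bidder N 0 credits, Bidder X 0 credits, Bidder D 0 credits, Bidder Z 0 credits.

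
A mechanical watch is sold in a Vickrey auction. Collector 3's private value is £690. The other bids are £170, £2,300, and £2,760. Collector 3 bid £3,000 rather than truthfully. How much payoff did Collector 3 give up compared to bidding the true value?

The highest competing bid is £2,760.
Bidding truthfully at £690: the top bid is £2,760 (a rival), so Collector 3 loses. Payoff = £0.
Bidding £3,000: Collector 3 has the top bid, wins, and pays the second-highest bid £2,760. Payoff = £690 − £2,760 = -£2,070.
Regret = truthful payoff − actual payoff = £0 − -£2,070 = £2,070.

£2,070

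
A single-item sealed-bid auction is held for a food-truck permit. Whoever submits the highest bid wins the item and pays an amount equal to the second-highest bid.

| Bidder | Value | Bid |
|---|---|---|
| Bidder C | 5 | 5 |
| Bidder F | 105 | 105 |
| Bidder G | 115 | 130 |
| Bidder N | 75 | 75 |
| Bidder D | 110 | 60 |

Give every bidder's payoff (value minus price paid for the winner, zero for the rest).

Bidder C 0, Bidder F 0, Bidder G 10, Bidder N 0, Bidder D 0.

Bids in descending order: Bidder G 130; Bidder F 105; Bidder N 75; Bidder D 60; Bidder C 5.
Bidder G has the top bid and wins; the price is the second-highest bid, 105.
Bidder G's payoff = 115 − 105 = 10. All other bidders lose, so their payoff is 0.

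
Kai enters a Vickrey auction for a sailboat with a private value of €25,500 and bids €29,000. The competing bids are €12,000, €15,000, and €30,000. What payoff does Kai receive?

Highest competing bid: €30,000.
Kai's bid €29,000 is not the highest, so Kai loses, pays nothing, and earns zero payoff.

Kai's payoff: €0.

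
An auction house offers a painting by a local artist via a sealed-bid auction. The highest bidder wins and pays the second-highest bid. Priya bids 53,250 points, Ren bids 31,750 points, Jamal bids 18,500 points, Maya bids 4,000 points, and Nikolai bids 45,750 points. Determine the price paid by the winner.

45,750 points

Ordered from highest: Priya 53,250 points, then Nikolai 45,750 points, then Ren 31,750 points, then Jamal 18,500 points, then Maya 4,000 points.
Priya has the highest bid, so Priya wins.
The second-highest bid is 45,750 points, so that is what Priya pays.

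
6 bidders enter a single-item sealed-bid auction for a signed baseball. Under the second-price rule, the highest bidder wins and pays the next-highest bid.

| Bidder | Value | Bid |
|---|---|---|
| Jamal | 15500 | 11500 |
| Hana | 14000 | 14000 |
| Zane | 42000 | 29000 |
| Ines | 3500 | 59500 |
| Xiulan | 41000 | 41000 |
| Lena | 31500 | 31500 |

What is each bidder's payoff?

Payoffs: Jamal 0, Hana 0, Zane 0, Ines -37500, Xiulan 0, Lena 0.

Ordered from highest: Ines 59500 > Xiulan 41000 > Lena 31500 > Zane 29000 > Hana 14000 > Jamal 11500.
Ines has the top bid and wins; the price is the second-highest bid, 41000.
Ines's payoff = 3500 − 41000 = -37500. All other bidders lose, so their payoff is 0.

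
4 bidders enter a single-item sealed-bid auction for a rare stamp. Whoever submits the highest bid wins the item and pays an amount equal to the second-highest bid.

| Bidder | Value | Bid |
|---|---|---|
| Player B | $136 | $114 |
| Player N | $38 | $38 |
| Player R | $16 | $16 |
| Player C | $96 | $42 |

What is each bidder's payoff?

Bids in descending order: Player B $114; Player C $42; Player N $38; Player R $16.
Player B has the top bid and wins; the price is the second-highest bid, $42.
Player B's payoff = $136 − $42 = $94. All other bidders lose, so their payoff is 0.

Payoffs: Player B $94, Player N $0, Player R $0, Player C $0.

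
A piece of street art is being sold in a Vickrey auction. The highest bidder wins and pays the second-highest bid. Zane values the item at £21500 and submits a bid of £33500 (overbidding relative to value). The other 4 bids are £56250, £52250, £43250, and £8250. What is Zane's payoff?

Payoff = £0.

Highest competing bid: £56250.
Zane's bid £33500 is not the highest, so Zane loses, pays nothing, and earns zero payoff.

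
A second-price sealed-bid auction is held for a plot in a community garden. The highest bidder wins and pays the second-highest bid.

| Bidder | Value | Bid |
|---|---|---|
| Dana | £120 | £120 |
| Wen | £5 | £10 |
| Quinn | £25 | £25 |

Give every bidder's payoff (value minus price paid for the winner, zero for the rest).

Dana £95, Wen £0, Quinn £0.

Sorted high to low: Dana £120; Quinn £25; Wen £10.
Dana has the top bid and wins; the price is the second-highest bid, £25.
Dana's payoff = £120 − £25 = £95. All other bidders lose, so their payoff is 0.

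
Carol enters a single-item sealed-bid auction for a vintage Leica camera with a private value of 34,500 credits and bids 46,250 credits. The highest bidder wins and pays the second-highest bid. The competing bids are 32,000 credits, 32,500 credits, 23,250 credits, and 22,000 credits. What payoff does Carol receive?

Highest competing bid: 32,500 credits.
Carol's bid 46,250 credits is the highest overall, so Carol wins and pays the second-highest bid, 32,500 credits.
Payoff = value − price = 34,500 credits − 32,500 credits = 2,000 credits.

2,000 credits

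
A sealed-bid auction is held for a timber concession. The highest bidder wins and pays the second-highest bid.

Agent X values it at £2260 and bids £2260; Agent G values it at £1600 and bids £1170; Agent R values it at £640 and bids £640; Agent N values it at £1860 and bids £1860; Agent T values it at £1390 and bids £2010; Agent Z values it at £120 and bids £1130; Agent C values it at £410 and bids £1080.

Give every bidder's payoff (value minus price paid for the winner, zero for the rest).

Ranking the bids: Agent X £2260, then Agent T £2010, then Agent N £1860, then Agent G £1170, then Agent Z £1130, then Agent C £1080, then Agent R £640.
Agent X has the top bid and wins; the price is the second-highest bid, £2010.
Agent X's payoff = £2260 − £2010 = £250. All other bidders lose, so their payoff is 0.

Agent X £250, Agent G £0, Agent R £0, Agent N £0, Agent T £0, Agent Z £0, Agent C £0.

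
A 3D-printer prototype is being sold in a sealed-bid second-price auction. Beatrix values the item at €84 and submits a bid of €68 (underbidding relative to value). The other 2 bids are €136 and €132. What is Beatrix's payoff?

Highest competing bid: €136.
Beatrix's bid €68 is not the highest, so Beatrix loses, pays nothing, and earns zero payoff.

Payoff = €0.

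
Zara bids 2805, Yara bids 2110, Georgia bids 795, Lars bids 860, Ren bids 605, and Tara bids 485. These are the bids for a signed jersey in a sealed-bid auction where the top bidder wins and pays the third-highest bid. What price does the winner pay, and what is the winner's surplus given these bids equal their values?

Ranking the bids: Zara 2805; Yara 2110; Lars 860; Georgia 795; Ren 605; Tara 485.
Zara is the highest bidder, so Zara wins.
Under the third-price rule, the price is the third-highest bid: 860.
Surplus = 2805 − 860 = 1945.

Price 860; surplus 1945.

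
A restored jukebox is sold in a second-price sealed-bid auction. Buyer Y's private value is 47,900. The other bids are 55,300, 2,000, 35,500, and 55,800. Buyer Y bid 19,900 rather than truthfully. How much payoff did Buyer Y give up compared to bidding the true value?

Regret: 0.

The highest competing bid is 55,800.
Bidding truthfully at 47,900: the top bid is 55,800 (a rival), so Buyer Y loses. Payoff = 0.
Bidding 19,900: the top bid is 55,800 (a rival), so Buyer Y loses. Payoff = 0.
Regret = truthful payoff − actual payoff = 0 − 0 = 0.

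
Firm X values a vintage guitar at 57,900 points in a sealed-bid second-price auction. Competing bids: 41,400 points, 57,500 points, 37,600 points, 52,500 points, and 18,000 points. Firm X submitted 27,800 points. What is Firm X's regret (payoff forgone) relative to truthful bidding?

The highest competing bid is 57,500 points.
Bidding truthfully at 57,900 points: Firm X has the top bid, wins, and pays the second-highest bid 57,500 points. Payoff = 57,900 points − 57,500 points = 400 points.
Bidding 27,800 points: the top bid is 57,500 points (a rival), so Firm X loses. Payoff = 0 points.
Regret = truthful payoff − actual payoff = 400 points − 0 points = 400 points.

400 points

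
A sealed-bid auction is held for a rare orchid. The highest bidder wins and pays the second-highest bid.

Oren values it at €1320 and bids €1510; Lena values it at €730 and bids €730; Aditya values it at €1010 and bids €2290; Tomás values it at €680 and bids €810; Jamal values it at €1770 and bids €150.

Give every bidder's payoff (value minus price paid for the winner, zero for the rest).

Payoffs: Oren €0, Lena €0, Aditya -€500, Tomás €0, Jamal €0.

Ranking the bids: Aditya €2290 > Oren €1510 > Tomás €810 > Lena €730 > Jamal €150.
Aditya has the top bid and wins; the price is the second-highest bid, €1510.
Aditya's payoff = €1010 − €1510 = -€500. All other bidders lose, so their payoff is 0.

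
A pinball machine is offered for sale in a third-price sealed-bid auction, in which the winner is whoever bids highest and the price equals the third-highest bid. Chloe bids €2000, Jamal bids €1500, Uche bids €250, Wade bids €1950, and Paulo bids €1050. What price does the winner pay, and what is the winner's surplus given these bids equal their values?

The winner pays €1500 for a surplus of €500.

Ordered from highest: Chloe €2000, then Wade €1950, then Jamal €1500, then Paulo €1050, then Uche €250.
Chloe is the highest bidder, so Chloe wins.
Under the third-price rule, the price is the third-highest bid: €1500.
Surplus = €2000 − €1500 = €500.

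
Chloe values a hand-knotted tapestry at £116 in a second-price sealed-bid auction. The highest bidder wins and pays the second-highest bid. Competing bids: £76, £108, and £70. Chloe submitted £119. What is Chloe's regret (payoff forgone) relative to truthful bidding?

Payoff forgone: £0.

The highest competing bid is £108.
Bidding truthfully at £116: Chloe has the top bid, wins, and pays the second-highest bid £108. Payoff = £116 − £108 = £8.
Bidding £119: Chloe has the top bid, wins, and pays the second-highest bid £108. Payoff = £116 − £108 = £8.
Regret = truthful payoff − actual payoff = £8 − £8 = £0.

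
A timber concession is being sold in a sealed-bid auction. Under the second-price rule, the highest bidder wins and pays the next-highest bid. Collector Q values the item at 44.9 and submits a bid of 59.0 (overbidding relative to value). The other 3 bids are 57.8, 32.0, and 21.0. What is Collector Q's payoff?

Collector Q's payoff: -12.9.

Highest competing bid: 57.8.
Collector Q's bid 59.0 is the highest overall, so Collector Q wins and pays the second-highest bid, 57.8.
Payoff = value − price = 44.9 − 57.8 = -12.9.
Overbidding won the item at a price above value — truthful bidding would have avoided this loss.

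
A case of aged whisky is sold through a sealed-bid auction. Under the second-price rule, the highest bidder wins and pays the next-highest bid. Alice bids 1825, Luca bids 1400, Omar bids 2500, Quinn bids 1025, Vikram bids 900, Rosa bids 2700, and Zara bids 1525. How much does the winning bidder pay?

Price paid: 2500.

Ranking the bids: Rosa 2700, then Omar 2500, then Alice 1825, then Zara 1525, then Luca 1400, then Quinn 1025, then Vikram 900.
Rosa has the highest bid, so Rosa wins.
The second-highest bid is 2500, so that is what Rosa pays.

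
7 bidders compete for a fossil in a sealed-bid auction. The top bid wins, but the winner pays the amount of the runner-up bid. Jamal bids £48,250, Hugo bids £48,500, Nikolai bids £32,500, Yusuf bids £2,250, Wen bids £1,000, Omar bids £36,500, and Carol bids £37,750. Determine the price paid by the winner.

The winner pays £48,250.

Sorted high to low: Hugo £48,500, then Jamal £48,250, then Carol £37,750, then Omar £36,500, then Nikolai £32,500, then Yusuf £2,250, then Wen £1,000.
Hugo has the highest bid, so Hugo wins.
The second-highest bid is £48,250, so that is what Hugo pays.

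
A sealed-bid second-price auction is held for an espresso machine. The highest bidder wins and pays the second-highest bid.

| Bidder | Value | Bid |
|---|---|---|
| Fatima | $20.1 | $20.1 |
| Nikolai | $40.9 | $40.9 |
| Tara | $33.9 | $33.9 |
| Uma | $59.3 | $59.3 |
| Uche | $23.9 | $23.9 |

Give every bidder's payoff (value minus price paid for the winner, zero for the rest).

Payoffs: Fatima $0.0, Nikolai $0.0, Tara $0.0, Uma $18.4, Uche $0.0.

Ranking the bids: Uma $59.3; Nikolai $40.9; Tara $33.9; Uche $23.9; Fatima $20.1.
Uma has the top bid and wins; the price is the second-highest bid, $40.9.
Uma's payoff = $59.3 − $40.9 = $18.4. All other bidders lose, so their payoff is 0.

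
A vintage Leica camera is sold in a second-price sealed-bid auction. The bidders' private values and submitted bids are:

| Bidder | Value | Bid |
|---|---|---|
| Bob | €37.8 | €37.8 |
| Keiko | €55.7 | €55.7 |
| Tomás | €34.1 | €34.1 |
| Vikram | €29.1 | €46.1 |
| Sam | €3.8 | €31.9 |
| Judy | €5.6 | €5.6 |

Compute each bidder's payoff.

Bids in descending order: Keiko €55.7 > Vikram €46.1 > Bob €37.8 > Tomás €34.1 > Sam €31.9 > Judy €5.6.
Keiko has the top bid and wins; the price is the second-highest bid, €46.1.
Keiko's payoff = €55.7 − €46.1 = €9.6. All other bidders lose, so their payoff is 0.

Payoffs: Bob €0.0, Keiko €9.6, Tomás €0.0, Vikram €0.0, Sam €0.0, Judy €0.0.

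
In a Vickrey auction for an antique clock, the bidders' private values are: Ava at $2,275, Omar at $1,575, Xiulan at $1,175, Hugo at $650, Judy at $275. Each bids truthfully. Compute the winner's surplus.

Sorted high to low: Ava $2,275, then Omar $1,575, then Xiulan $1,175, then Hugo $650, then Judy $275.
Ava wins with the top bid and pays the second-highest, $1,575.
Surplus = $2,275 − $1,575 = $700.

Winner's surplus: $700.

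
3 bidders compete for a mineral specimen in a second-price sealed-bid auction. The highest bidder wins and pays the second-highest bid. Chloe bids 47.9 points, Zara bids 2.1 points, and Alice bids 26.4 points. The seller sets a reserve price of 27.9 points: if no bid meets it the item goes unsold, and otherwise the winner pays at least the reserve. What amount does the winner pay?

Price paid: 27.9 points.

Bids in descending order: Chloe 47.9 points, then Alice 26.4 points, then Zara 2.1 points.
Chloe has the highest bid, so Chloe wins.
The second-highest bid is 26.4 points, but the reserve 27.9 points is higher, so the price is the reserve.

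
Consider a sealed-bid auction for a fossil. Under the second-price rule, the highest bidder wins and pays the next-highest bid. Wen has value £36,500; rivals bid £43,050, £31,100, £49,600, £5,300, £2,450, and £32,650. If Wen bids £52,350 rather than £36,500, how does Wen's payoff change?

-£13,100

The highest competing bid is £49,600.
Bidding truthfully at £36,500: the top bid is £49,600 (a rival), so Wen loses. Payoff = £0.
Bidding £52,350: Wen has the top bid, wins, and pays the second-highest bid £49,600. Payoff = £36,500 − £49,600 = -£13,100.
Change = -£13,100 − £0 = -£13,100.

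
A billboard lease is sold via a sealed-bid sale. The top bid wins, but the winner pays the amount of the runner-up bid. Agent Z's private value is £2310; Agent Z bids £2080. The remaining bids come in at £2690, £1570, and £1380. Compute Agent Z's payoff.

Payoff = £0.

Highest competing bid: £2690.
Agent Z's bid £2080 is not the highest, so Agent Z loses, pays nothing, and earns zero payoff.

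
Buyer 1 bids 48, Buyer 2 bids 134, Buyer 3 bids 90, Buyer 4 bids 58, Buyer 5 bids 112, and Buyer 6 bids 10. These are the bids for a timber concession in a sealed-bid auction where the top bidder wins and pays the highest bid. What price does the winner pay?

The winner pays 134.

Sorted high to low: Buyer 2 134, then Buyer 5 112, then Buyer 3 90, then Buyer 4 58, then Buyer 1 48, then Buyer 6 10.
Buyer 2 is the highest bidder, so Buyer 2 wins.
Under the first-price rule, the price is the highest bid: 134.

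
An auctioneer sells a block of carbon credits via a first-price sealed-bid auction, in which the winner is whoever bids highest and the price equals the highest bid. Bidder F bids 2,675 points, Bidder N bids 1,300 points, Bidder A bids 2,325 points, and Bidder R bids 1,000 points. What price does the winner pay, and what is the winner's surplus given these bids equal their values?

The winner pays 2,675 points for a surplus of 0 points.

Sorted high to low: Bidder F 2,675 points; Bidder A 2,325 points; Bidder N 1,300 points; Bidder R 1,000 points.
Bidder F is the highest bidder, so Bidder F wins.
Under the first-price rule, the price is the highest bid: 2,675 points.
Surplus = 2,675 points − 2,675 points = 0 points.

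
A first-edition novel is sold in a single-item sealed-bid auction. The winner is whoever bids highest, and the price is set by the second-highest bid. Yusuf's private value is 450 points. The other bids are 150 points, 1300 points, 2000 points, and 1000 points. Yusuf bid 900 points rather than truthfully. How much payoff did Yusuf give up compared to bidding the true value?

0 points

The highest competing bid is 2000 points.
Bidding truthfully at 450 points: the top bid is 2000 points (a rival), so Yusuf loses. Payoff = 0 points.
Bidding 900 points: the top bid is 2000 points (a rival), so Yusuf loses. Payoff = 0 points.
Regret = truthful payoff − actual payoff = 0 points − 0 points = 0 points.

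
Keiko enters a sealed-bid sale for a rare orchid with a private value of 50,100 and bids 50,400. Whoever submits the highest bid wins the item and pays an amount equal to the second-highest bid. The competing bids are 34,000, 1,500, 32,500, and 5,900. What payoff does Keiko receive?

Highest competing bid: 34,000.
Keiko's bid 50,400 is the highest overall, so Keiko wins and pays the second-highest bid, 34,000.
Payoff = value − price = 50,100 − 34,000 = 16,100.

Keiko's payoff: 16,100.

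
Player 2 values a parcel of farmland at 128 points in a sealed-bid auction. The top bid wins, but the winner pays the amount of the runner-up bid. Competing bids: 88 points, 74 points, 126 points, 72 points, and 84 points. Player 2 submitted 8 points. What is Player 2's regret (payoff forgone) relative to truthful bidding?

Regret: 2 points.

The highest competing bid is 126 points.
Bidding truthfully at 128 points: Player 2 has the top bid, wins, and pays the second-highest bid 126 points. Payoff = 128 points − 126 points = 2 points.
Bidding 8 points: the top bid is 126 points (a rival), so Player 2 loses. Payoff = 0 points.
Regret = truthful payoff − actual payoff = 2 points − 0 points = 2 points.
Deviating from a truthful bid can only lose payoff in a second-price auction — never gain.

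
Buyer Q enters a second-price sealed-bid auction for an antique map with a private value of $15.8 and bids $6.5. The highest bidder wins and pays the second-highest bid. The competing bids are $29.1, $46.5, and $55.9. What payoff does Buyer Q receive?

$0.0

Highest competing bid: $55.9.
Buyer Q's bid $6.5 is not the highest, so Buyer Q loses, pays nothing, and earns zero payoff.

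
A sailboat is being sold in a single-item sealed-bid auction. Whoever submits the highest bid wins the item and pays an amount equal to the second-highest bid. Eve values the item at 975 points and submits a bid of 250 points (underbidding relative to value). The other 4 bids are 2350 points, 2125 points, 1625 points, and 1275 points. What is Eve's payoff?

Highest competing bid: 2350 points.
Eve's bid 250 points is not the highest, so Eve loses, pays nothing, and earns zero payoff.

0 points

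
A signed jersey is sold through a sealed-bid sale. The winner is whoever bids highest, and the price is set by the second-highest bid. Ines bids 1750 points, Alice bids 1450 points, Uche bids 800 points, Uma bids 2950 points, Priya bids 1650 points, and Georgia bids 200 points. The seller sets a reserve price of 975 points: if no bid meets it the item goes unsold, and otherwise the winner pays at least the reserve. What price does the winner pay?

Ranking the bids: Uma 2950 points > Ines 1750 points > Priya 1650 points > Alice 1450 points > Uche 800 points > Georgia 200 points.
Uma has the highest bid, so Uma wins.
The second-highest bid is 1750 points, which exceeds the reserve, so that sets the price.

The winner pays 1750 points.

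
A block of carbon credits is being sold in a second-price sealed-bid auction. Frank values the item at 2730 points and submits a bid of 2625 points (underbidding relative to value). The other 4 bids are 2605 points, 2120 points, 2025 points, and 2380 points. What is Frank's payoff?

125 points

Highest competing bid: 2605 points.
Frank's bid 2625 points is the highest overall, so Frank wins and pays the second-highest bid, 2605 points.
Payoff = value − price = 2730 points − 2605 points = 125 points.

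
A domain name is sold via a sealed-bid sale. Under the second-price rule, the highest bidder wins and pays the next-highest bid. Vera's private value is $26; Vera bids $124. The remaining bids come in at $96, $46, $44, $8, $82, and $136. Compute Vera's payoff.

Highest competing bid: $136.
Vera's bid $124 is not the highest, so Vera loses, pays nothing, and earns zero payoff.

$0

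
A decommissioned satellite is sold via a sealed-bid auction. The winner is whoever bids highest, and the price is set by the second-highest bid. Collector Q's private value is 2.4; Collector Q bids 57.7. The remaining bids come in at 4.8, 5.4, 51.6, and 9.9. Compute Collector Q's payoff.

-49.2

Highest competing bid: 51.6.
Collector Q's bid 57.7 is the highest overall, so Collector Q wins and pays the second-highest bid, 51.6.
Payoff = value − price = 2.4 − 51.6 = -49.2.
Overbidding won the item at a price above value — truthful bidding would have avoided this loss.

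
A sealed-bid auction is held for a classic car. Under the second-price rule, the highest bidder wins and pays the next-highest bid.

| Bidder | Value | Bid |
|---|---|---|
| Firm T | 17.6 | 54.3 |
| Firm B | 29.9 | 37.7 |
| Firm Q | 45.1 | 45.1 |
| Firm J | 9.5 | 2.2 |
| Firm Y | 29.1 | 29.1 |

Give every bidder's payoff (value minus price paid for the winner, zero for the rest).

Firm T -27.5, Firm B 0.0, Firm Q 0.0, Firm J 0.0, Firm Y 0.0.

Ranking the bids: Firm T 54.3; Firm Q 45.1; Firm B 37.7; Firm Y 29.1; Firm J 2.2.
Firm T has the top bid and wins; the price is the second-highest bid, 45.1.
Firm T's payoff = 17.6 − 45.1 = -27.5. All other bidders lose, so their payoff is 0.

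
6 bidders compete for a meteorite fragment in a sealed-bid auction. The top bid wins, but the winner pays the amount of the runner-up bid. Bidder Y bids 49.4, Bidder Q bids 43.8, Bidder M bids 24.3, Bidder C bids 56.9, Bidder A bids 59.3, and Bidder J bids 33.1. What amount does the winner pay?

Sorted high to low: Bidder A 59.3, then Bidder C 56.9, then Bidder Y 49.4, then Bidder Q 43.8, then Bidder J 33.1, then Bidder M 24.3.
Bidder A has the highest bid, so Bidder A wins.
The second-highest bid is 56.9, so that is what Bidder A pays.

The winner pays 56.9.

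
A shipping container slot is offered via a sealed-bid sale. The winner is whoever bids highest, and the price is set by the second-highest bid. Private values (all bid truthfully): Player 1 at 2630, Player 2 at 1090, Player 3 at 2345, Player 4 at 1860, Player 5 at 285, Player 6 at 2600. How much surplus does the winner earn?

Ranking the bids: Player 1 2630; Player 6 2600; Player 3 2345; Player 4 1860; Player 2 1090; Player 5 285.
Player 1 wins with the top bid and pays the second-highest, 2600.
Surplus = 2630 − 2600 = 30.

Winner's surplus: 30.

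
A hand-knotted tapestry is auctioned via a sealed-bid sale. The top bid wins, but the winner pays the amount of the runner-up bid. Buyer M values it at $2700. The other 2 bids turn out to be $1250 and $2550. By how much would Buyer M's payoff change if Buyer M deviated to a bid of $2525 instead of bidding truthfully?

The highest competing bid is $2550.
Bidding truthfully at $2700: Buyer M has the top bid, wins, and pays the second-highest bid $2550. Payoff = $2700 − $2550 = $150.
Bidding $2525: the top bid is $2550 (a rival), so Buyer M loses. Payoff = $0.
Change = $0 − $150 = -$150.

Change in payoff: -$150.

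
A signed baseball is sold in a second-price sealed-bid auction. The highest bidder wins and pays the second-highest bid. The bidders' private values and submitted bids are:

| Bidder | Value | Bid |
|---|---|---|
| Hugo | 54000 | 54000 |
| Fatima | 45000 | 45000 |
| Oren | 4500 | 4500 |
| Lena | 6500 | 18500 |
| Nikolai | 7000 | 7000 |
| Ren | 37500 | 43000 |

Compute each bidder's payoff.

Payoffs: Hugo 9000, Fatima 0, Oren 0, Lena 0, Nikolai 0, Ren 0.

Sorted high to low: Hugo 54000 > Fatima 45000 > Ren 43000 > Lena 18500 > Nikolai 7000 > Oren 4500.
Hugo has the top bid and wins; the price is the second-highest bid, 45000.
Hugo's payoff = 54000 − 45000 = 9000. All other bidders lose, so their payoff is 0.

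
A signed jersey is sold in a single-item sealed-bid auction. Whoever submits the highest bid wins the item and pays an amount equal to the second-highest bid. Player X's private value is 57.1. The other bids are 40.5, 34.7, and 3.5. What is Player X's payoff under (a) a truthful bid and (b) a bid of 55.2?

The highest competing bid is 40.5.
Bidding truthfully at 57.1: Player X has the top bid, wins, and pays the second-highest bid 40.5. Payoff = 57.1 − 40.5 = 16.6.
Bidding 55.2: Player X has the top bid, wins, and pays the second-highest bid 40.5. Payoff = 57.1 − 40.5 = 16.6.

(a) 16.6  (b) 16.6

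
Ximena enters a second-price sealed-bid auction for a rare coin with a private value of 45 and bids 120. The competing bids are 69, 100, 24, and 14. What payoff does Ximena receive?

Highest competing bid: 100.
Ximena's bid 120 is the highest overall, so Ximena wins and pays the second-highest bid, 100.
Payoff = value − price = 45 − 100 = -55.
Overbidding won the item at a price above value — truthful bidding would have avoided this loss.

-55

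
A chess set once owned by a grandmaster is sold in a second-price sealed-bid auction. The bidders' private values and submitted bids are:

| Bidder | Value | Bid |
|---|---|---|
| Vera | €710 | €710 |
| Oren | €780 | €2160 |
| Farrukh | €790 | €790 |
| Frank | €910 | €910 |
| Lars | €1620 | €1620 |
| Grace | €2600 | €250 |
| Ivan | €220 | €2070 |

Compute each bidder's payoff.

Bids in descending order: Oren €2160, then Ivan €2070, then Lars €1620, then Frank €910, then Farrukh €790, then Vera €710, then Grace €250.
Oren has the top bid and wins; the price is the second-highest bid, €2070.
Oren's payoff = €780 − €2070 = -€1290. All other bidders lose, so their payoff is 0.

Payoffs: Vera €0, Oren -€1290, Farrukh €0, Frank €0, Lars €0, Grace €0, Ivan €0.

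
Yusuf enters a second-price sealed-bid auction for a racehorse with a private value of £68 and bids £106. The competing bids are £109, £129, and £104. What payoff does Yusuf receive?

£0

Highest competing bid: £129.
Yusuf's bid £106 is not the highest, so Yusuf loses, pays nothing, and earns zero payoff.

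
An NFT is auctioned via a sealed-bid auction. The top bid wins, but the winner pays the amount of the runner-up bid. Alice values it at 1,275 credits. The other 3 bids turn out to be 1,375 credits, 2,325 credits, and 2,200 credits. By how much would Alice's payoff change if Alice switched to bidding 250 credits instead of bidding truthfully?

0 credits

The highest competing bid is 2,325 credits.
Bidding truthfully at 1,275 credits: the top bid is 2,325 credits (a rival), so Alice loses. Payoff = 0 credits.
Bidding 250 credits: the top bid is 2,325 credits (a rival), so Alice loses. Payoff = 0 credits.
Change = 0 credits − 0 credits = 0 credits.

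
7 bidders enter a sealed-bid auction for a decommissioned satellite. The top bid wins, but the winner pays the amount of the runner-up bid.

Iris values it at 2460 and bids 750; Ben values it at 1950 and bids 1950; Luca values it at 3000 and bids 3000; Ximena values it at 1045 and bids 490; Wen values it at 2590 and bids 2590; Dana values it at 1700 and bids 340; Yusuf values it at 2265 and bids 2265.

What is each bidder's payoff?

Sorted high to low: Luca 3000; Wen 2590; Yusuf 2265; Ben 1950; Iris 750; Ximena 490; Dana 340.
Luca has the top bid and wins; the price is the second-highest bid, 2590.
Luca's payoff = 3000 − 2590 = 410. All other bidders lose, so their payoff is 0.

Iris 0, Ben 0, Luca 410, Ximena 0, Wen 0, Dana 0, Yusuf 0.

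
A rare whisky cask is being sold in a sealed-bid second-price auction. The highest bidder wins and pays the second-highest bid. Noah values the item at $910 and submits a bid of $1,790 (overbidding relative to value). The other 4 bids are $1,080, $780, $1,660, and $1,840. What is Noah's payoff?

Highest competing bid: $1,840.
Noah's bid $1,790 is not the highest, so Noah loses, pays nothing, and earns zero payoff.

$0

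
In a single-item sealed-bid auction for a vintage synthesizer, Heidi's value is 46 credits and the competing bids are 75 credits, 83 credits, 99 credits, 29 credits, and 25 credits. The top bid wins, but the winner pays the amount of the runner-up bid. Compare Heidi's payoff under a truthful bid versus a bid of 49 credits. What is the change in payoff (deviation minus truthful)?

The highest competing bid is 99 credits.
Bidding truthfully at 46 credits: the top bid is 99 credits (a rival), so Heidi loses. Payoff = 0 credits.
Bidding 49 credits: the top bid is 99 credits (a rival), so Heidi loses. Payoff = 0 credits.
Change = 0 credits − 0 credits = 0 credits.
The bid only affects whether you win, not the price — here both bids land on the same side of the top rival bid, so the deviation is payoff-neutral.

0 credits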